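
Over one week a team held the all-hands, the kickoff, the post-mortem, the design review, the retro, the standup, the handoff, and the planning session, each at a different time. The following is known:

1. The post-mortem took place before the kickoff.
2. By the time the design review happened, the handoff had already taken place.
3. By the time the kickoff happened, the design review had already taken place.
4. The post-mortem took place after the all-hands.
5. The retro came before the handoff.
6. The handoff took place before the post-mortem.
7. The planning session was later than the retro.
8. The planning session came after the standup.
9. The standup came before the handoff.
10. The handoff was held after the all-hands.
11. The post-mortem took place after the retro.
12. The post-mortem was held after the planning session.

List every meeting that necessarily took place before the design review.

the all-hands, the handoff, the retro, the standup

Directly stated before the design review: the handoff.
The all-hands reaches the design review via the all-hands → the handoff → the design review.
The retro reaches the design review via the retro → the handoff → the design review.
The standup reaches the design review via the standup → the handoff → the design review.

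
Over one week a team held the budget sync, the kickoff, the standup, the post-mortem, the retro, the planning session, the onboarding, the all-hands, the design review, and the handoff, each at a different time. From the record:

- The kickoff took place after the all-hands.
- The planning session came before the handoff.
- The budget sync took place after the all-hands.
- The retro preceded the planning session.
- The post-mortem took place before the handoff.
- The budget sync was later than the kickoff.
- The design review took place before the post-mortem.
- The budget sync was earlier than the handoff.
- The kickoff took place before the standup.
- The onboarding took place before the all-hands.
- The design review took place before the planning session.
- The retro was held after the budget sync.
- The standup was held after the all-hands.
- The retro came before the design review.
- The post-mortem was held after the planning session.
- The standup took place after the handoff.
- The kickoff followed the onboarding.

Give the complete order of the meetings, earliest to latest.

The constraints fix every adjacent pair, so only one ordering works:
the onboarding → the all-hands → the kickoff → the budget sync → the retro → the design review → the planning session → the post-mortem → the handoff → the standup.

the onboarding, the all-hands, the kickoff, the budget sync, the retro, the design review, the planning session, the post-mortem, the handoff, the standup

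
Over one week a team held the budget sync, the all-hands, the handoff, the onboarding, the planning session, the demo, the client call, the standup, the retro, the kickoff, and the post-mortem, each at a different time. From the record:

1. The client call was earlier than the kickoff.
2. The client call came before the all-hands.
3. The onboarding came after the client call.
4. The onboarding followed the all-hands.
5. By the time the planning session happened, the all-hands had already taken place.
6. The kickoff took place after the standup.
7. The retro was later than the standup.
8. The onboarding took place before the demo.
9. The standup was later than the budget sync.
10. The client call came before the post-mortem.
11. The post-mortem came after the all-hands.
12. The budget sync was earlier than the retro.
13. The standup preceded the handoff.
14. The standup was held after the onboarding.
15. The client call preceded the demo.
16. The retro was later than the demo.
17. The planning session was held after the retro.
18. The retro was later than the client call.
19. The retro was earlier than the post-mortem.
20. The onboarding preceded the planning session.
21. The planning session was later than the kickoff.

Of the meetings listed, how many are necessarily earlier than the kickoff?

Directly stated before the kickoff: the client call and the standup.
The all-hands reaches the kickoff via the all-hands → the onboarding → the standup → the kickoff.
The budget sync reaches the kickoff via the budget sync → the standup → the kickoff.
The onboarding reaches the kickoff via the onboarding → the standup → the kickoff.
No chain forces the planning session (or any of the others) ahead of the kickoff.
That's the all-hands, the budget sync, the client call, the onboarding, and the standup — 5 in all.

5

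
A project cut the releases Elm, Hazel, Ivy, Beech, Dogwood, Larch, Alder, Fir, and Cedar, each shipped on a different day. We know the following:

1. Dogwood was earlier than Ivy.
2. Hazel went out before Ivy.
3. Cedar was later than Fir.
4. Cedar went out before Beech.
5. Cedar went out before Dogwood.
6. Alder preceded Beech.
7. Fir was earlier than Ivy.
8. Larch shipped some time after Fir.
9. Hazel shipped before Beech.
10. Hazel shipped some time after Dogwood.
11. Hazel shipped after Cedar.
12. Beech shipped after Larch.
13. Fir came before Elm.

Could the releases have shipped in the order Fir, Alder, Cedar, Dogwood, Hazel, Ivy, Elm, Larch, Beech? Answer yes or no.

yes

Check each stated constraint against the proposed order — e.g. Fir is ahead of Larch; Alder is ahead of Beech. Every pair is in the required order; nothing is violated.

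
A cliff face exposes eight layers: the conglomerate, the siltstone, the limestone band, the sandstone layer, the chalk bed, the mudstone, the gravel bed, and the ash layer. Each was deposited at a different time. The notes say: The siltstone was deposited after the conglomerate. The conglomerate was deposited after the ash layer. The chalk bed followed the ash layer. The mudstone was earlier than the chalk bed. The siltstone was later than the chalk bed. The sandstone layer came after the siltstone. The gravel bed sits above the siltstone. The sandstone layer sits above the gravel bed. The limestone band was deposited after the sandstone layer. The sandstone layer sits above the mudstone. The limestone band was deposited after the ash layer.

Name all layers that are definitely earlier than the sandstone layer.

the ash layer, the chalk bed, the conglomerate, the gravel bed, the mudstone, the siltstone

Directly stated before the sandstone layer: the gravel bed, the mudstone, and the siltstone.
The ash layer reaches the sandstone layer via the ash layer → the chalk bed → the siltstone → the sandstone layer.
The chalk bed reaches the sandstone layer via the chalk bed → the siltstone → the sandstone layer.
The conglomerate reaches the sandstone layer via the conglomerate → the siltstone → the sandstone layer.
No chain forces the limestone band ahead of the sandstone layer.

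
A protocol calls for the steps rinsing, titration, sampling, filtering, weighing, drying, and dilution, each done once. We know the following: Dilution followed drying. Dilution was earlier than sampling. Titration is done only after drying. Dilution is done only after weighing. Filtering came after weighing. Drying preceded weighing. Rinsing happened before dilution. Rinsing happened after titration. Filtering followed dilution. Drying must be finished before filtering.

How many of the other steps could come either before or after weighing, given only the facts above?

2

Forced before weighing: drying; forced after weighing: dilution, filtering, and sampling.
That leaves rinsing and titration with no forced order relative to weighing — 2.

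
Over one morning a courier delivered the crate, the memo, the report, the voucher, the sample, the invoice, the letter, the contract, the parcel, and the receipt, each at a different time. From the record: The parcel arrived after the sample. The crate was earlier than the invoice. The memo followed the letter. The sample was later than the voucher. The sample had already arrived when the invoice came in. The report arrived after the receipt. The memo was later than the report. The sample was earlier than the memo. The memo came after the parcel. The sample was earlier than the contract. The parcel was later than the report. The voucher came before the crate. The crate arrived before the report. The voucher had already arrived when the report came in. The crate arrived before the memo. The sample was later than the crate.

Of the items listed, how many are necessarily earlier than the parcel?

5

Directly stated before the parcel: the report and the sample.
The crate reaches the parcel via the crate → the report → the parcel.
The receipt reaches the parcel via the receipt → the report → the parcel.
The voucher reaches the parcel via the voucher → the report → the parcel.
No chain forces the memo (or any of the others) ahead of the parcel.
That's the crate, the receipt, the report, the sample, and the voucher — 5 in all.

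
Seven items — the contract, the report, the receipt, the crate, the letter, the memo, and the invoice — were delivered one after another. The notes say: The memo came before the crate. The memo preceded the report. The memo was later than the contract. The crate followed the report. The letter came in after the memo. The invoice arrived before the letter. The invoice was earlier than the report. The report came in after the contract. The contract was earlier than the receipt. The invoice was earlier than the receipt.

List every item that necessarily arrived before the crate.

the contract, the invoice, the memo, the report

Directly stated before the crate: the memo and the report.
The contract reaches the crate via the contract → the report → the crate.
The invoice reaches the crate via the invoice → the report → the crate.
No chain forces the receipt (or any of the others) ahead of the crate.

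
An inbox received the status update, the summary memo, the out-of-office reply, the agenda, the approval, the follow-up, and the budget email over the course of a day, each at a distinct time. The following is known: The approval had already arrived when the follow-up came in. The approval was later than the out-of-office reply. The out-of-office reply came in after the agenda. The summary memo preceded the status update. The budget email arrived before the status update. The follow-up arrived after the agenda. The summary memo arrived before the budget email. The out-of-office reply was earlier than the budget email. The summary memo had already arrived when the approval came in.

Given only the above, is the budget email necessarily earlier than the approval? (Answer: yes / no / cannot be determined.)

cannot be determined

No chain of stated constraints runs from the budget email to the approval, and none runs from the approval to the budget email either.
So the relative order of the budget email and the approval is not fixed by the given facts.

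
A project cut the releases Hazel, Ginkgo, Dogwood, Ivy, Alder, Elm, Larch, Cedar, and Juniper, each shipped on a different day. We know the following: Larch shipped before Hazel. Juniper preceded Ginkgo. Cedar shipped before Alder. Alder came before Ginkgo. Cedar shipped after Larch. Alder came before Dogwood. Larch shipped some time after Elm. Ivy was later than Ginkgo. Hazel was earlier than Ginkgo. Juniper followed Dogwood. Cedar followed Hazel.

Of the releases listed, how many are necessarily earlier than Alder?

Directly stated before Alder: Cedar.
Elm reaches Alder via Elm → Larch → Cedar → Alder.
Hazel reaches Alder via Hazel → Cedar → Alder.
Larch reaches Alder via Larch → Cedar → Alder.
That's Cedar, Elm, Hazel, and Larch — 4 in all.

4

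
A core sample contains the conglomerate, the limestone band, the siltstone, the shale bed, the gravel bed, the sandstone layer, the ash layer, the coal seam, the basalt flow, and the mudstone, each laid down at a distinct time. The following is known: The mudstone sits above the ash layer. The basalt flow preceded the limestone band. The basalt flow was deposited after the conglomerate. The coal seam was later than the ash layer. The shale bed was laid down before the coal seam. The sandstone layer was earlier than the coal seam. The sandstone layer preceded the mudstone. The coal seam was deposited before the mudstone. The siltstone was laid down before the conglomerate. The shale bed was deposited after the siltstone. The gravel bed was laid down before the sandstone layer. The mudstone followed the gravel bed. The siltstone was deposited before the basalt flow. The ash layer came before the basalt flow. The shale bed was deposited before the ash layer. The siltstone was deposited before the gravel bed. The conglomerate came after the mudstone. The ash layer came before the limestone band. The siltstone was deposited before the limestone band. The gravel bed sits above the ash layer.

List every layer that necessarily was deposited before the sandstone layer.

the ash layer, the gravel bed, the shale bed, the siltstone

Directly stated before the sandstone layer: the gravel bed.
The ash layer reaches the sandstone layer via the ash layer → the gravel bed → the sandstone layer.
The shale bed reaches the sandstone layer via the shale bed → the ash layer → the gravel bed → the sandstone layer.
The siltstone reaches the sandstone layer via the siltstone → the gravel bed → the sandstone layer.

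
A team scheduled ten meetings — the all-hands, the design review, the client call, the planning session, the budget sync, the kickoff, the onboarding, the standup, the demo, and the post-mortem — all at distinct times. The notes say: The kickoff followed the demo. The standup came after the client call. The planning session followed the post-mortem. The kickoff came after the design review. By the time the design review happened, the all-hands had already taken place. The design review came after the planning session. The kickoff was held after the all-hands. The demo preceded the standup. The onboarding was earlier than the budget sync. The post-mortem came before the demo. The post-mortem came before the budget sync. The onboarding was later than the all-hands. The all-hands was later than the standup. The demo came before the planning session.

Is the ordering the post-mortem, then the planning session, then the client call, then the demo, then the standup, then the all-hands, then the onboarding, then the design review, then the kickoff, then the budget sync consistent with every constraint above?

no

The constraints require the demo before the planning session, but in the proposed sequence the planning session appears ahead of the demo. That one violation is enough.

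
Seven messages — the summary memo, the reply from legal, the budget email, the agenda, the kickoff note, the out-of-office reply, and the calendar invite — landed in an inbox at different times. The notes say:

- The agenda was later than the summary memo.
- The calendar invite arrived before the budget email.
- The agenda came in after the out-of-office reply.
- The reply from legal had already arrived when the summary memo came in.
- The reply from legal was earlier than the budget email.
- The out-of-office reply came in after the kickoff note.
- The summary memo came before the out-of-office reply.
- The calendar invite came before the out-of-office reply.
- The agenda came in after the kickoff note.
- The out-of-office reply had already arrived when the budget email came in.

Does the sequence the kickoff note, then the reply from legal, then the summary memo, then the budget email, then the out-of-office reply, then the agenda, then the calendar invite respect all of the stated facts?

The constraints require the out-of-office reply before the budget email, but in the proposed sequence the budget email appears ahead of the out-of-office reply. That one violation is enough.

no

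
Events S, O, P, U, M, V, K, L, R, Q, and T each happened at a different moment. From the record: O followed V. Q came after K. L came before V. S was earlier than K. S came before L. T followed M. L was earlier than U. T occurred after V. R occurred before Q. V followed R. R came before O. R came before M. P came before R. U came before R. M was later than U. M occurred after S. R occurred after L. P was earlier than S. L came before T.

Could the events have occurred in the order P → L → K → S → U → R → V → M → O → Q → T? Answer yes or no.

The constraints require S before K, but in the proposed sequence K appears ahead of S. That one violation is enough.

no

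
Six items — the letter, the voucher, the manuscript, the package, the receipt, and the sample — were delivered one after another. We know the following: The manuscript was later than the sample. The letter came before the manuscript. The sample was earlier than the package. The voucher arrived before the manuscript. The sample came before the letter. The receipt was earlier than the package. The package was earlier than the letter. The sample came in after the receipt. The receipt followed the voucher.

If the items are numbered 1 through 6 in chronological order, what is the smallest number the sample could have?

The receipt and the voucher must both come before the sample — 2 forced predecessors.
Nothing else is forced ahead of the sample, so its earliest slot is position 2 + 1 = 3.

3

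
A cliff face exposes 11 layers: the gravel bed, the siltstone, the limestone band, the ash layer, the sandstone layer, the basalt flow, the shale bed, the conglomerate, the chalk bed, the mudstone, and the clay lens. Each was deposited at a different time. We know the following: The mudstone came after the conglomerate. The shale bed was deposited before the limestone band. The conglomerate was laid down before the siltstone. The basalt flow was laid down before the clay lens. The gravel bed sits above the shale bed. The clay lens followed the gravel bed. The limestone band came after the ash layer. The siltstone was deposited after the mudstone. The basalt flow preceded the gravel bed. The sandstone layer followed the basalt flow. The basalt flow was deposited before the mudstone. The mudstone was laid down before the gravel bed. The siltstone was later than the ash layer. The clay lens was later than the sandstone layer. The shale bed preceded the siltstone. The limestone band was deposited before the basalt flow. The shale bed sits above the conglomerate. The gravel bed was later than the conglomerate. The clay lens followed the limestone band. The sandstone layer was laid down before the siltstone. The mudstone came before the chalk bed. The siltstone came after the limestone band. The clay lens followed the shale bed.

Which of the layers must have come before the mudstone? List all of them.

Directly stated before the mudstone: the basalt flow and the conglomerate.
The ash layer reaches the mudstone via the ash layer → the limestone band → the basalt flow → the mudstone.
The limestone band reaches the mudstone via the limestone band → the basalt flow → the mudstone.
The shale bed reaches the mudstone via the shale bed → the limestone band → the basalt flow → the mudstone.

the ash layer, the basalt flow, the conglomerate, the limestone band, the shale bed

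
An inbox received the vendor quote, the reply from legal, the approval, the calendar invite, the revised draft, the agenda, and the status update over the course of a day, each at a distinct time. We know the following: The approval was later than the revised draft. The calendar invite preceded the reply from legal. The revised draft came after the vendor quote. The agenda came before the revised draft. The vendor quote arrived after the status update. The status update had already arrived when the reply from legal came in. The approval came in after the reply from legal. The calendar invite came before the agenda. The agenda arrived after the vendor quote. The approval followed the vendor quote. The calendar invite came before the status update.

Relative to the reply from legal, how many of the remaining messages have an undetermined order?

Forced before the reply from legal: the calendar invite and the status update; forced after the reply from legal: the approval.
That leaves the agenda, the revised draft, and the vendor quote with no forced order relative to the reply from legal — 3.

3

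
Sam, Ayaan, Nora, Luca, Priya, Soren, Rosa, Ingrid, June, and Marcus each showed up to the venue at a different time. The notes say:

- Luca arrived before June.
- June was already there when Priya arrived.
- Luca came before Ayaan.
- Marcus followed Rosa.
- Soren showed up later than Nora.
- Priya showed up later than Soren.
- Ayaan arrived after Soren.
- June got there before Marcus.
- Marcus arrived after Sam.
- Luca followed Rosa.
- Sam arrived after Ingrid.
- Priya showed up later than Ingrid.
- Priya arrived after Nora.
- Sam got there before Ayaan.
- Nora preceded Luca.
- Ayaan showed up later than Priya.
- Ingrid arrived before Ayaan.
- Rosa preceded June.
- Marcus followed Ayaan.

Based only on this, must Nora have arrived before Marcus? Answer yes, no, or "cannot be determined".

Chain the constraints: Nora → Luca → Ayaan → Marcus. Each link is directly stated, so Nora comes before Marcus.

yes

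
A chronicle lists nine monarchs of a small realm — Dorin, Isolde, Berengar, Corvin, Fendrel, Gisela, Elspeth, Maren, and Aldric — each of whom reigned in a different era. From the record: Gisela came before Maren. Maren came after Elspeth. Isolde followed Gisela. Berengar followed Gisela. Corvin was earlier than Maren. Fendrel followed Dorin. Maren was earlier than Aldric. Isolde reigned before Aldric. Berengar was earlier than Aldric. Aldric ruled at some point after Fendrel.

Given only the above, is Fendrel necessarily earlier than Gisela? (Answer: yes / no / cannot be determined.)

No chain of stated constraints runs from Fendrel to Gisela, and none runs from Gisela to Fendrel either.
So the relative order of Fendrel and Gisela is not fixed by the given facts.

cannot be determined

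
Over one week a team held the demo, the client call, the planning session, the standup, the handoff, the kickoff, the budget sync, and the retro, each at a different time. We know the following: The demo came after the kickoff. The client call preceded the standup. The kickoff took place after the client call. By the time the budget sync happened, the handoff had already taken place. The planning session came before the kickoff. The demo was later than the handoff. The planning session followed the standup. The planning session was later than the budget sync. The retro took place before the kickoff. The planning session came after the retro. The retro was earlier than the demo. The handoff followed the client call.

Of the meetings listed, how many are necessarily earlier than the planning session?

5

Directly stated before the planning session: the budget sync, the retro, and the standup.
The client call reaches the planning session via the client call → the standup → the planning session.
The handoff reaches the planning session via the handoff → the budget sync → the planning session.
That's the budget sync, the client call, the handoff, the retro, and the standup — 5 in all.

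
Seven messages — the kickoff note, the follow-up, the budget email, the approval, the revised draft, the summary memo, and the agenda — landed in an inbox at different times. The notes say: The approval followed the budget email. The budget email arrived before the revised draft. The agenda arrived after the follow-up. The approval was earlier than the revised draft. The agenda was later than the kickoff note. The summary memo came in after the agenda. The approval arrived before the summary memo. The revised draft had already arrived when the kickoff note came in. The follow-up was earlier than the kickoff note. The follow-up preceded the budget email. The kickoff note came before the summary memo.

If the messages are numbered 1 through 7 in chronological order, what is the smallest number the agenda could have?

The approval, the budget email, the follow-up, the kickoff note, and the revised draft must all come before the agenda — 5 forced predecessors.
Nothing else is forced ahead of the agenda, so its earliest slot is position 5 + 1 = 6.

6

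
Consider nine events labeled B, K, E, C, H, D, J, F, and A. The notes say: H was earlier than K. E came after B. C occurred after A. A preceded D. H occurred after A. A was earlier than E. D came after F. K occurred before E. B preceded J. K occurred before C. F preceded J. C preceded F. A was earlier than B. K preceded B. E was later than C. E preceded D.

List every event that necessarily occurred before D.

A, B, C, E, F, H, K

Directly stated before D: A, E, and F.
B reaches D via B → E → D.
C reaches D via C → E → D.
H reaches D via H → K → E → D.
Likewise K reaches D by chaining the stated constraints.
No chain forces J ahead of D.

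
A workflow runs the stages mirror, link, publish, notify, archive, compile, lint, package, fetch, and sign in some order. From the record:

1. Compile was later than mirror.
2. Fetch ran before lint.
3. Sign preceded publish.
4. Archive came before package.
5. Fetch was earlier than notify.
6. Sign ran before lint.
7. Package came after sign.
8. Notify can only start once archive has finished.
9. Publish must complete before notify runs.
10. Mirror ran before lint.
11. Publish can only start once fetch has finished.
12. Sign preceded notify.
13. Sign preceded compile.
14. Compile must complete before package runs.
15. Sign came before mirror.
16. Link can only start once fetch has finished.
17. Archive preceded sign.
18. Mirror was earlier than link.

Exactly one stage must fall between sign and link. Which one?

Tracing the constraints gives sign → mirror → link, so mirror sits after sign and before link.
No other stage is forced both after sign and before link.

mirror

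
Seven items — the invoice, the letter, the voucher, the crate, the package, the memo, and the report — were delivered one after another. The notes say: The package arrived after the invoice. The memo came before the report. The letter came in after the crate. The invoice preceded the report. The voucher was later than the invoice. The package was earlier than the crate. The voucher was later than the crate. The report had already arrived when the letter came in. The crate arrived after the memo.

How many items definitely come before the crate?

3

Directly stated before the crate: the memo and the package.
The invoice reaches the crate via the invoice → the package → the crate.
No chain forces the report (or any of the others) ahead of the crate.
That's the invoice, the memo, and the package — 3 in all.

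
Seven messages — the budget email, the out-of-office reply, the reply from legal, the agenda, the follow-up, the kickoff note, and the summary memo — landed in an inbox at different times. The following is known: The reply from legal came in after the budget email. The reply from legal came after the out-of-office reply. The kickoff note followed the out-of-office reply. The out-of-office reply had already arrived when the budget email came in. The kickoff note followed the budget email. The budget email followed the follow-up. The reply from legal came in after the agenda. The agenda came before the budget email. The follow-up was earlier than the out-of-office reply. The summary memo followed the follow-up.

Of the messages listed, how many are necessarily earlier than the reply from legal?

4

Directly stated before the reply from legal: the agenda, the budget email, and the out-of-office reply.
The follow-up reaches the reply from legal via the follow-up → the out-of-office reply → the reply from legal.
That's the agenda, the budget email, the follow-up, and the out-of-office reply — 4 in all.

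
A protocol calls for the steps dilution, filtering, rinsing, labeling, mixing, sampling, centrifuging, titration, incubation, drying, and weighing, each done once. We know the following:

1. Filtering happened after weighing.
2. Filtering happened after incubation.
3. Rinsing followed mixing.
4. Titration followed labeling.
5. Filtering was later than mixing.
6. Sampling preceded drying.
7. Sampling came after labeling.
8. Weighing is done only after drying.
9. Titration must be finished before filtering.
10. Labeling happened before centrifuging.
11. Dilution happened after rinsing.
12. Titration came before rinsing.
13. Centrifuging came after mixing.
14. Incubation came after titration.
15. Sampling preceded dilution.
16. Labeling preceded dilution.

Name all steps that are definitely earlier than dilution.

labeling, mixing, rinsing, sampling, titration

Directly stated before dilution: labeling, rinsing, and sampling.
Mixing reaches dilution via mixing → rinsing → dilution.
Titration reaches dilution via titration → rinsing → dilution.
No chain forces incubation (or any of the others) ahead of dilution.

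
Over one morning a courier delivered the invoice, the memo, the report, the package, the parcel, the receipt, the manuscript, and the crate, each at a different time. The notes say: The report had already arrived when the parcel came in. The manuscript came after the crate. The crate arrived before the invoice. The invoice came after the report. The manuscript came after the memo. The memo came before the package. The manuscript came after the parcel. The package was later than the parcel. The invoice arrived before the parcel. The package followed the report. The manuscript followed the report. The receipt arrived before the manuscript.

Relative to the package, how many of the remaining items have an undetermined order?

2

Forced before the package: the crate, the invoice, the memo, the parcel, and the report.
That leaves the manuscript and the receipt with no forced order relative to the package — 2.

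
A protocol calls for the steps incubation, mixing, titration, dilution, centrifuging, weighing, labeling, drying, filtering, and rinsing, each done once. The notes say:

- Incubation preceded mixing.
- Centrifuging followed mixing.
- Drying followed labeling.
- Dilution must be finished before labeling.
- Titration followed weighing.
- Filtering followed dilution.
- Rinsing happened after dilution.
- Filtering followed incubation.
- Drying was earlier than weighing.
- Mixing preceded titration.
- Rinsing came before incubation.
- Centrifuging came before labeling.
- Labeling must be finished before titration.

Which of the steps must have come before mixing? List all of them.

dilution, incubation, rinsing

Directly stated before mixing: incubation.
Dilution reaches mixing via dilution → rinsing → incubation → mixing.
Rinsing reaches mixing via rinsing → incubation → mixing.
No chain forces labeling (or any of the others) ahead of mixing.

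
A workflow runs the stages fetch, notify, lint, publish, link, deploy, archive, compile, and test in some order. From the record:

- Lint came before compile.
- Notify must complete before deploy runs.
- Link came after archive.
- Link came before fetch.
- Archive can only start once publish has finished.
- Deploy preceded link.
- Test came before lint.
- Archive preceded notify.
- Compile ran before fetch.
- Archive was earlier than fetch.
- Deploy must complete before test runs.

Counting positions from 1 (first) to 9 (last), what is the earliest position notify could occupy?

3

Archive and publish must both come before notify — 2 forced predecessors.
Nothing else is forced ahead of notify, so its earliest slot is position 2 + 1 = 3.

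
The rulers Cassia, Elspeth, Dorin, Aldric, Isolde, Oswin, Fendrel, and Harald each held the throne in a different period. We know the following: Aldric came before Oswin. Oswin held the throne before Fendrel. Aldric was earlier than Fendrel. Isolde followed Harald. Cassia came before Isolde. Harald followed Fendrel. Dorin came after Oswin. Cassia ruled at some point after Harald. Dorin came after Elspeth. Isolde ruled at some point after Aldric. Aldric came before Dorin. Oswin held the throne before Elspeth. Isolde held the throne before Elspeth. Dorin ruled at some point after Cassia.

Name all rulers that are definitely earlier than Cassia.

Aldric, Fendrel, Harald, Oswin

Directly stated before Cassia: Harald.
Aldric reaches Cassia via Aldric → Fendrel → Harald → Cassia.
Fendrel reaches Cassia via Fendrel → Harald → Cassia.
Oswin reaches Cassia via Oswin → Fendrel → Harald → Cassia.
No chain forces Isolde (or any of the others) ahead of Cassia.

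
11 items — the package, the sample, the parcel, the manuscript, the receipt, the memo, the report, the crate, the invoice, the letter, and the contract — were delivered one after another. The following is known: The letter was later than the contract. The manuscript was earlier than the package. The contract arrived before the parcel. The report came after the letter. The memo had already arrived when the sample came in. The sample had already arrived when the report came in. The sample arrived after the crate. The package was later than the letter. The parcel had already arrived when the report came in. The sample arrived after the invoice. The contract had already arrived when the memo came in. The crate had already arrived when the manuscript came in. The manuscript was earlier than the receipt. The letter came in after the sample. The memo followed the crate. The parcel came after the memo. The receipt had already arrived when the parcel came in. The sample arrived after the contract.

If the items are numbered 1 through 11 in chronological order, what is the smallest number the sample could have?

5

The contract, the crate, the invoice, and the memo must all come before the sample — 4 forced predecessors.
Nothing else is forced ahead of the sample, so its earliest slot is position 4 + 1 = 5.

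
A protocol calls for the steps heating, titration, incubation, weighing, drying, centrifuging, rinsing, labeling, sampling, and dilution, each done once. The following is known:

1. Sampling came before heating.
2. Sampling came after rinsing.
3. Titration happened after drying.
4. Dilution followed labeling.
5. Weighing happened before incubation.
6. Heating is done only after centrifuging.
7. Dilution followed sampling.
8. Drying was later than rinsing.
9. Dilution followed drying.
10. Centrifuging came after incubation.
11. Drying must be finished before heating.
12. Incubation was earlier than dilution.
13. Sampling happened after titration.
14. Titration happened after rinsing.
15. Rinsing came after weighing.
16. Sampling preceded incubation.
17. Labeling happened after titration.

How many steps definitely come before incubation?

Directly stated before incubation: sampling and weighing.
Drying reaches incubation via drying → titration → sampling → incubation.
Rinsing reaches incubation via rinsing → sampling → incubation.
Titration reaches incubation via titration → sampling → incubation.
That's drying, rinsing, sampling, titration, and weighing — 5 in all.

5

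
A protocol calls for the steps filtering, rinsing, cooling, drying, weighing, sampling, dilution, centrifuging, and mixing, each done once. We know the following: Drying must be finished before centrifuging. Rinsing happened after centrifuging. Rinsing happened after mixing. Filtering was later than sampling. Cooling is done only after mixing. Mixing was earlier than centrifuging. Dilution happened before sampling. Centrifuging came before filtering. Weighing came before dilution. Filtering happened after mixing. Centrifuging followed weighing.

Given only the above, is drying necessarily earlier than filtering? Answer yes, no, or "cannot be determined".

Chain the constraints: drying → centrifuging → filtering. Each link is directly stated, so drying comes before filtering.

yes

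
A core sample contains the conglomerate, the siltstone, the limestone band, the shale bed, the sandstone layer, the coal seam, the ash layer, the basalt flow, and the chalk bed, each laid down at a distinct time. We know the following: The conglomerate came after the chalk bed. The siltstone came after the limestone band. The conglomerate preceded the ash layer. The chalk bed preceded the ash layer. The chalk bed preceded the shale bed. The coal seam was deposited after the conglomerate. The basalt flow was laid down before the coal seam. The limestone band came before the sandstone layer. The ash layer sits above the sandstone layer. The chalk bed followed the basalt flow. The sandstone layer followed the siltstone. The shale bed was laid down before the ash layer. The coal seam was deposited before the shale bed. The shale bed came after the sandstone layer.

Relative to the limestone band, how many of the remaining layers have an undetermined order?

4

Forced after the limestone band: the ash layer, the sandstone layer, the shale bed, and the siltstone.
That leaves the basalt flow, the chalk bed, the coal seam, and the conglomerate with no forced order relative to the limestone band — 4.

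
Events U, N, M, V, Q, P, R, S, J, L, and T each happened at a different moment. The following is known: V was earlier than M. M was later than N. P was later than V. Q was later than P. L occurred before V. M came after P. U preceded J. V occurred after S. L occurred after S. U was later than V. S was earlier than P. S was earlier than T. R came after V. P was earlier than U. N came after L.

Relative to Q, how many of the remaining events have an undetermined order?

Forced before Q: L, P, S, and V.
That leaves J, M, N, R, T, and U with no forced order relative to Q — 6.

6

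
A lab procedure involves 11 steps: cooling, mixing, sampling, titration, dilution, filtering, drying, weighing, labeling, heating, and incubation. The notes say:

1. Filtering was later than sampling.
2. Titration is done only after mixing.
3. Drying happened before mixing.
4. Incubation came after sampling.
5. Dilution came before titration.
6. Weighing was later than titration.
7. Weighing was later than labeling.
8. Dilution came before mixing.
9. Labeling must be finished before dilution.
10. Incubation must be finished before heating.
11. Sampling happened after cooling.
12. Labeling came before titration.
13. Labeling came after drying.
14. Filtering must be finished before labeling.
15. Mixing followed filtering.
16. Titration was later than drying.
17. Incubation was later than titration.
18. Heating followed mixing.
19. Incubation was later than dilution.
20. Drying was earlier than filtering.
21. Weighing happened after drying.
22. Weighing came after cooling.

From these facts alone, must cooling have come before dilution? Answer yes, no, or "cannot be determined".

yes

Chain the constraints: cooling → sampling → filtering → labeling → dilution. Each link is directly stated, so cooling comes before dilution.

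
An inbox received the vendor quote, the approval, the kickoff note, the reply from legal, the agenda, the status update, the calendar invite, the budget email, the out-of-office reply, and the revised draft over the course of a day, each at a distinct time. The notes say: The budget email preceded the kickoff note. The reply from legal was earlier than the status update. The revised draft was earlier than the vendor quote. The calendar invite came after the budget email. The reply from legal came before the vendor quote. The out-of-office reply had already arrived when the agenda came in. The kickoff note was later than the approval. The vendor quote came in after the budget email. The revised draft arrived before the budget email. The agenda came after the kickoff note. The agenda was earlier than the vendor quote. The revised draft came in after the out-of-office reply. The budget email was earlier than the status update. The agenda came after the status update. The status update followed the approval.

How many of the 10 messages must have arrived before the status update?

5

Directly stated before the status update: the approval, the budget email, and the reply from legal.
The out-of-office reply reaches the status update via the out-of-office reply → the revised draft → the budget email → the status update.
The revised draft reaches the status update via the revised draft → the budget email → the status update.
No chain forces the kickoff note (or any of the others) ahead of the status update.
That's the approval, the budget email, the out-of-office reply, the reply from legal, and the revised draft — 5 in all.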